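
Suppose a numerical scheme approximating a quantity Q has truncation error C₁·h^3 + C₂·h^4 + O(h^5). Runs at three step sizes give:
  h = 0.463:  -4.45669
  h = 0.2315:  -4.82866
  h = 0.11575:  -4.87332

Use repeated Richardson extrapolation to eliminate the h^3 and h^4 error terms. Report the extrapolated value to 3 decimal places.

-4.880

First eliminate the h^3 term (factor 2^3 = 8):
  B₁ = (8·(-4.82866) − (-4.45669))/7 = -4.88180
  B₂ = (8·(-4.87332) − (-4.82866))/7 = -4.87970
Then eliminate the h^4 term (factor 2^4 = 16):
  (16·(-4.87970) − (-4.88180))/15 = -4.87956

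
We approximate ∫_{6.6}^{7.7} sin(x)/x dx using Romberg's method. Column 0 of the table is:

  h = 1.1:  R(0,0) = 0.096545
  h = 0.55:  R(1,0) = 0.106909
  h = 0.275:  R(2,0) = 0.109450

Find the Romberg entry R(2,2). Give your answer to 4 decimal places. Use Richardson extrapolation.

0.1103

Richardson extrapolation on the trapezoidal column (denominator 4−1=3):
R(1,1) = 0.106909 + (0.106909 − 0.096545)/3 = 0.110364
R(2,1) = 0.109450 + (0.109450 − 0.106909)/3 = 0.110297
R(2,2) = 0.110297 + (0.110297 − 0.110364)/15 = 0.110293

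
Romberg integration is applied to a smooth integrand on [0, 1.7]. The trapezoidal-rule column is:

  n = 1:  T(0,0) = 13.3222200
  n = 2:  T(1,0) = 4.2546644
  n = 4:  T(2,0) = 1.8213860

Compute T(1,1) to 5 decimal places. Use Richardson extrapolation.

Richardson extrapolation on the trapezoidal column (denominator 4−1=3):
T(1,1) = (4·4.2546644 − 13.3222200) / 3 = 1.2321459

1.23215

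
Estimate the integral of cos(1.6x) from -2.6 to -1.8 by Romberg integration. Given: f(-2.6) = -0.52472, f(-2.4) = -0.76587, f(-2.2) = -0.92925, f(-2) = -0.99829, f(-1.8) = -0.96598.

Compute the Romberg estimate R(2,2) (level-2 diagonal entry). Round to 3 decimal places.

R(0,0) (trapezoid, 1 panel, h=0.8000): -0.59628
R(1,0) (trapezoid, 2 panels, h=0.4000): -0.66984
R(2,0) (trapezoid, 4 panels, h=0.2000): -0.68775
R(1,1) = -0.66984 + (-0.66984 − (-0.59628))/3 = -0.69436
R(2,1) = -0.68775 + (-0.68775 − (-0.66984))/3 = -0.69372
R(2,2) = -0.69372 + (-0.69372 − (-0.69436))/15 = -0.69368

-0.694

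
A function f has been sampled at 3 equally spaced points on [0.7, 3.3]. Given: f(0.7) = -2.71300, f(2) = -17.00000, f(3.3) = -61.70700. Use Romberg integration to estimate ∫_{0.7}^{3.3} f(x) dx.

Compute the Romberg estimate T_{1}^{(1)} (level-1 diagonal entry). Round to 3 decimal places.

T_{0}^{(0)} (trapezoid, 1 panel, h=2.6000): -83.74600
T_{1}^{(0)} (trapezoid, 2 panels, h=1.3000): -63.97300
T_{1}^{(1)} = -63.97300 + (-63.97300 − (-83.74600))/3 = -57.38200

-57.382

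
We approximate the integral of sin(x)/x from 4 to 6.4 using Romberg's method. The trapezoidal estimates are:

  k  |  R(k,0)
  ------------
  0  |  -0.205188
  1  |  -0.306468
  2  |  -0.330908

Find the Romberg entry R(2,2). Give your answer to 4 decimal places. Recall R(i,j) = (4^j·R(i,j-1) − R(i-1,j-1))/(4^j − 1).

-0.3390

Richardson extrapolation on the trapezoidal column (denominator 4−1=3):
R(1,1) = -0.306468 + (-0.306468 − (-0.205188))/3 = -0.340228
R(2,1) = -0.330908 + (-0.330908 − (-0.306468))/3 = -0.339055
R(2,2) = -0.339055 + (-0.339055 − (-0.340228))/15 = -0.338977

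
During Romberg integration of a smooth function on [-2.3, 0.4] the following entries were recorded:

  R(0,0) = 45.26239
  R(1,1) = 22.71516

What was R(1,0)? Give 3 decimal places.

From R(1,1) = (4·R(1,0) − R(0,0))/3, solve for R(1,0):
4·R(1,0) = 3·22.71516 + 45.26239 = 113.40787
R(1,0) = 28.35197

28.352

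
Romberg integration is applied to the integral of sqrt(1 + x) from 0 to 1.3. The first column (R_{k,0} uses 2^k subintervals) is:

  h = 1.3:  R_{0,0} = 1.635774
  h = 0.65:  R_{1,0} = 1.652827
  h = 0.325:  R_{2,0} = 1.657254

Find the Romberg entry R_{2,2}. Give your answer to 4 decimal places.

Richardson extrapolation on the trapezoidal column (denominator 4−1=3):
R_{1,1} = (4·1.652827 − 1.635774) / 3 = 1.658511
R_{2,1} = (4·1.657254 − 1.652827) / 3 = 1.658730
R_{2,2} = 1.658730 + (1.658730 − 1.658511)/15 = 1.658745
(Column j=1 coincides with Simpson's rule on the same nodes.)

1.6587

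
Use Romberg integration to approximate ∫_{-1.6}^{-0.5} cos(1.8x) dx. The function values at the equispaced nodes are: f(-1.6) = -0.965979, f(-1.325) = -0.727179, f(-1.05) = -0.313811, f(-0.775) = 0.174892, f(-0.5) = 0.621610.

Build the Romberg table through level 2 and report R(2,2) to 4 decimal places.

-0.2915

R(0,0) (trapezoid, 1 panel, h=1.1000): -0.189403
R(1,0) (trapezoid, 2 panels, h=0.5500): -0.267298
R(2,0) (trapezoid, 4 panels, h=0.2750): -0.285528
R(1,1) = -0.267298 + (-0.267298 − (-0.189403))/3 = -0.293263
R(2,1) = -0.285528 + (-0.285528 − (-0.267298))/3 = -0.291605
R(2,2) = -0.291605 + (-0.291605 − (-0.293263))/15 = -0.291494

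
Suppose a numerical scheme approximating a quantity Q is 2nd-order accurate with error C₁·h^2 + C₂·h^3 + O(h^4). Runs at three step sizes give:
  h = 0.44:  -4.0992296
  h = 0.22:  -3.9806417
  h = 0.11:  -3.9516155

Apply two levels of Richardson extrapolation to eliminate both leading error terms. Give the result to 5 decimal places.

-3.94206

First eliminate the h^2 term (factor 2^2 = 4):
  B₁ = (4·(-3.9806417) − (-4.0992296))/3 = -3.9411124
  B₂ = (4·(-3.9516155) − (-3.9806417))/3 = -3.9419401
Then eliminate the h^3 term (factor 2^3 = 8):
  (8·(-3.9419401) − (-3.9411124))/7 = -3.9420583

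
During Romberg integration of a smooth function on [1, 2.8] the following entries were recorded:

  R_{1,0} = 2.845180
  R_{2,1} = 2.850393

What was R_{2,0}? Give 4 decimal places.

2.8491

From R_{2,1} = (4·R_{2,0} − R_{1,0})/3, solve for R_{2,0}:
4·R_{2,0} = 3·2.850393 + 2.845180 = 11.396359
R_{2,0} = 2.849090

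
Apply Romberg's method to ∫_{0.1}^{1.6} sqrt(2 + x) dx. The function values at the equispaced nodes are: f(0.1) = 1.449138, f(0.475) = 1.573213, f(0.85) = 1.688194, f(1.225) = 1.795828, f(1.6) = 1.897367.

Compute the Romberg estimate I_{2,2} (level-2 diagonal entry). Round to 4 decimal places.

2.5249

I_{0,0} (trapezoid, 1 panel, h=1.5000): 2.509879
I_{1,0} (trapezoid, 2 panels, h=0.7500): 2.521085
I_{2,0} (trapezoid, 4 panels, h=0.3750): 2.523933
I_{1,1} = 2.521085 + (2.521085 − 2.509879)/3 = 2.524820
I_{2,1} = 2.523933 + (2.523933 − 2.521085)/3 = 2.524882
I_{2,2} = 2.524882 + (2.524882 − 2.524820)/15 = 2.524886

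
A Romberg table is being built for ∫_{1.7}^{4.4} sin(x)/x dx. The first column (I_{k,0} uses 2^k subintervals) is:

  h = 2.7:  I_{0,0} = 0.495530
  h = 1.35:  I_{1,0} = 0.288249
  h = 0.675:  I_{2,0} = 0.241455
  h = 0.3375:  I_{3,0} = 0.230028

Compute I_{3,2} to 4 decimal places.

Richardson extrapolation on the trapezoidal column (denominator 4−1=3):
I_{2,1} = (4·0.241455 − 0.288249) / 3 = 0.225857
I_{3,1} = 0.230028 + (0.230028 − 0.241455)/3 = 0.226219
I_{3,2} = 0.226219 + (0.226219 − 0.225857)/15 = 0.226243
(Column j=1 coincides with Simpson's rule on the same nodes.)

0.2262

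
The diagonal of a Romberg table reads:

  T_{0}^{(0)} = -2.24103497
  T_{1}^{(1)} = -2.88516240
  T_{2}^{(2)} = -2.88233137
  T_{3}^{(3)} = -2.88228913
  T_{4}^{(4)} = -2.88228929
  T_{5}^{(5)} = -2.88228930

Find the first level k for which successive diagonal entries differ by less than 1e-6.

|T_{1}^{(1)} − T_{0}^{(0)}| = 0.64412743 ≥ 1e-6
|T_{2}^{(2)} − T_{1}^{(1)}| = 0.00283103 ≥ 1e-6
|T_{3}^{(3)} − T_{2}^{(2)}| = 0.00004224 ≥ 1e-6
|T_{4}^{(4)} − T_{3}^{(3)}| = 0.00000016 < 1e-6

k = 4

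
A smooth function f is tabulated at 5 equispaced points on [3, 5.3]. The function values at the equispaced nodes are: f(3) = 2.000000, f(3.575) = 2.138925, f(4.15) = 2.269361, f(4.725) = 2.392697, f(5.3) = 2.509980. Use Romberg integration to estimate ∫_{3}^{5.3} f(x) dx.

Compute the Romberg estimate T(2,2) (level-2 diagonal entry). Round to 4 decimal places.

T(0,0) (trapezoid, 1 panel, h=2.3000): 5.186477
T(1,0) (trapezoid, 2 panels, h=1.1500): 5.203004
T(2,0) (trapezoid, 4 panels, h=0.5750): 5.207184
T(1,1) = 5.203004 + (5.203004 − 5.186477)/3 = 5.208513
T(2,1) = 5.207184 + (5.207184 − 5.203004)/3 = 5.208577
T(2,2) = 5.208577 + (5.208577 − 5.208513)/15 = 5.208581

5.2086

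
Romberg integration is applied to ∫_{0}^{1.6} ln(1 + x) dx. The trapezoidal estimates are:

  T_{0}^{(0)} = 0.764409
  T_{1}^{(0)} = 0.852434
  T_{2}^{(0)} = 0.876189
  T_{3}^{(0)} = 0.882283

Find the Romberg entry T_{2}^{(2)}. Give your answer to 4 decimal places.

Richardson extrapolation on the trapezoidal column (denominator 4−1=3):
T_{1}^{(1)} = (4·0.852434 − 0.764409) / 3 = 0.881776
T_{2}^{(1)} = (4·0.876189 − 0.852434) / 3 = 0.884107
T_{2}^{(2)} = (16·0.884107 − 0.881776) / 15 = 0.884262

0.8843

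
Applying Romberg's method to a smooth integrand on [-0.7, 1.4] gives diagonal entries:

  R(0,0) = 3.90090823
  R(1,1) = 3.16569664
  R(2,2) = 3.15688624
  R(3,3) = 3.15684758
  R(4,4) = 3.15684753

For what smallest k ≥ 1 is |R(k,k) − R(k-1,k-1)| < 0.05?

k = 2

|R(1,1) − R(0,0)| = 0.73521159 ≥ 0.05
|R(2,2) − R(1,1)| = 0.00881040 < 0.05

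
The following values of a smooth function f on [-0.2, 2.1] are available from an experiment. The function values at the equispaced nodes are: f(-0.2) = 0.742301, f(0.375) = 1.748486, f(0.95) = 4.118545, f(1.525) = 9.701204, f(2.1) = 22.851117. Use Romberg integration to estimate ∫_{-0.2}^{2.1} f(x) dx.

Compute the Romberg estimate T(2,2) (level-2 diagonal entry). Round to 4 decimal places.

T(0,0) (trapezoid, 1 panel, h=2.3000): 27.132431
T(1,0) (trapezoid, 2 panels, h=1.1500): 18.302542
T(2,0) (trapezoid, 4 panels, h=0.5750): 15.734843
T(1,1) = 18.302542 + (18.302542 − 27.132431)/3 = 15.359246
T(2,1) = 15.734843 + (15.734843 − 18.302542)/3 = 14.878943
T(2,2) = 14.878943 + (14.878943 − 15.359246)/15 = 14.846923

14.8469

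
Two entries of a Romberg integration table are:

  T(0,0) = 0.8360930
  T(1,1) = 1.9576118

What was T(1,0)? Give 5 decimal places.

From T(1,1) = (4·T(1,0) − T(0,0))/3, solve for T(1,0):
4·T(1,0) = 3·1.9576118 + 0.8360930 = 6.7089284
T(1,0) = 1.6772321

1.67723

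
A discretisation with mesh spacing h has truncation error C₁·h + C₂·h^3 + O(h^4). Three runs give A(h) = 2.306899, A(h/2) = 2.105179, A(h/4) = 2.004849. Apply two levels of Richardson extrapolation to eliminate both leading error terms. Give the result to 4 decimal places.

1.9047

First eliminate the h term (factor 2^1 = 2):
  B₁ = (2·2.105179 − 2.306899)/1 = 1.903459
  B₂ = (2·2.004849 − 2.105179)/1 = 1.904519
Then eliminate the h^3 term (factor 2^3 = 8):
  (8·1.904519 − 1.903459)/7 = 1.904670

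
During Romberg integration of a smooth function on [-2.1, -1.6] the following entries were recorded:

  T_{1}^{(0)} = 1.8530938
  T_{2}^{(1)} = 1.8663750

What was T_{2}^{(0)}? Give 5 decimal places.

1.86305

From T_{2}^{(1)} = (4·T_{2}^{(0)} − T_{1}^{(0)})/3, solve for T_{2}^{(0)}:
4·T_{2}^{(0)} = 3·1.8663750 + 1.8530938 = 7.4522188
T_{2}^{(0)} = 1.8630547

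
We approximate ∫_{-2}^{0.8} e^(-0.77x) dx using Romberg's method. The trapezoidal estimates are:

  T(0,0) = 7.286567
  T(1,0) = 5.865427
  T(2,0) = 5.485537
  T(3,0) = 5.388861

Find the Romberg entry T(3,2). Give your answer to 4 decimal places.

Richardson extrapolation on the trapezoidal column (denominator 4−1=3):
T(2,1) = 5.485537 + (5.485537 − 5.865427)/3 = 5.358907
T(3,1) = (4·5.388861 − 5.485537) / 3 = 5.356636
T(3,2) = 5.356636 + (5.356636 − 5.358907)/15 = 5.356485

5.3565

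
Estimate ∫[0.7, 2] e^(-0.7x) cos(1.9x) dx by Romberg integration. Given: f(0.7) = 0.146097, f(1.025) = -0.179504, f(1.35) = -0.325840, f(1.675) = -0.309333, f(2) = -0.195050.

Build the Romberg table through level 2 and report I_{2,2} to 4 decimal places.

-0.2874

I_{0,0} (trapezoid, 1 panel, h=1.3000): -0.031819
I_{1,0} (trapezoid, 2 panels, h=0.6500): -0.227706
I_{2,0} (trapezoid, 4 panels, h=0.3250): -0.272725
I_{1,1} = -0.227706 + (-0.227706 − (-0.031819))/3 = -0.293002
I_{2,1} = -0.272725 + (-0.272725 − (-0.227706))/3 = -0.287731
I_{2,2} = -0.287731 + (-0.287731 − (-0.293002))/15 = -0.287380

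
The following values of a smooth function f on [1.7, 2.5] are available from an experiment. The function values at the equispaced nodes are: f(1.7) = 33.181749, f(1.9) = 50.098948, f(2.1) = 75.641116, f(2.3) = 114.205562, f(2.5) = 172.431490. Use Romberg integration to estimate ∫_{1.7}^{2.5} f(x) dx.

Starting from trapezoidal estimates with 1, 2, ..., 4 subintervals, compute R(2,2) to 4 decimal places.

67.5976

R(0,0) (trapezoid, 1 panel, h=0.8000): 82.245296
R(1,0) (trapezoid, 2 panels, h=0.4000): 71.379094
R(2,0) (trapezoid, 4 panels, h=0.2000): 68.550449
R(1,1) = 71.379094 + (71.379094 − 82.245296)/3 = 67.757027
R(2,1) = 68.550449 + (68.550449 − 71.379094)/3 = 67.607567
R(2,2) = 67.607567 + (67.607567 − 67.757027)/15 = 67.597603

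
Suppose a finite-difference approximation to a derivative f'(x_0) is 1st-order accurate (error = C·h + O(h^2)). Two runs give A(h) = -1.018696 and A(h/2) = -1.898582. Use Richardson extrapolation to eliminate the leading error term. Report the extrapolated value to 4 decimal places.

-2.7785

The leading error scales as h; refining by a factor of 2 reduces it by 2^1 = 2.
Extrapolated value = (2·A(h/2) − A(h)) / (2 − 1)
= (2·(-1.898582) − (-1.018696)) / 1
= -2.778468 / 1 = -2.778468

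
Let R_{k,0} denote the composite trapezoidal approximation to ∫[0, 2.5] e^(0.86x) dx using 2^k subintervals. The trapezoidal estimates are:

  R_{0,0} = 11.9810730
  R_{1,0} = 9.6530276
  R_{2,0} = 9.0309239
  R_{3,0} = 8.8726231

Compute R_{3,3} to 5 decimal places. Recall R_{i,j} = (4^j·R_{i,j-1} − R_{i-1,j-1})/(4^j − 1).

Richardson extrapolation on the trapezoidal column (denominator 4−1=3):
R_{1,1} = (4·9.6530276 − 11.9810730) / 3 = 8.8770125
R_{2,1} = 9.0309239 + (9.0309239 − 9.6530276)/3 = 8.8235560
R_{3,1} = 8.8726231 + (8.8726231 − 9.0309239)/3 = 8.8198562
R_{2,2} = 8.8235560 + (8.8235560 − 8.8770125)/15 = 8.8199922
R_{3,2} = 8.8198562 + (8.8198562 − 8.8235560)/15 = 8.8196095
R_{3,3} = (64·8.8196095 − 8.8199922) / 63 = 8.8196034

8.81960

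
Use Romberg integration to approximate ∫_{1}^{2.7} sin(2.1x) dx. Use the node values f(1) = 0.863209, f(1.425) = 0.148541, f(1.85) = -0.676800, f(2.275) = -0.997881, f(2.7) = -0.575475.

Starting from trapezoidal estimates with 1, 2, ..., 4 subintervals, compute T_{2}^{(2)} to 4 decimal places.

-0.6287

T_{0}^{(0)} (trapezoid, 1 panel, h=1.7000): 0.244574
T_{1}^{(0)} (trapezoid, 2 panels, h=0.8500): -0.452993
T_{2}^{(0)} (trapezoid, 4 panels, h=0.4250): -0.587466
T_{1}^{(1)} = -0.452993 + (-0.452993 − 0.244574)/3 = -0.685515
T_{2}^{(1)} = -0.587466 + (-0.587466 − (-0.452993))/3 = -0.632290
T_{2}^{(2)} = -0.632290 + (-0.632290 − (-0.685515))/15 = -0.628742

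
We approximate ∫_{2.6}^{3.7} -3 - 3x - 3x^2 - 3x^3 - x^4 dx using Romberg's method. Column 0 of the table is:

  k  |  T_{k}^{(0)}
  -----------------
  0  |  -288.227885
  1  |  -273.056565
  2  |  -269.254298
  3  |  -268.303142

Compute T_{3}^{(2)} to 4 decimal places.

Richardson extrapolation on the trapezoidal column (denominator 4−1=3):
T_{2}^{(1)} = -269.254298 + (-269.254298 − (-273.056565))/3 = -267.986876
T_{3}^{(1)} = -268.303142 + (-268.303142 − (-269.254298))/3 = -267.986090
T_{3}^{(2)} = -267.986090 + (-267.986090 − (-267.986876))/15 = -267.986038
(Column j=1 coincides with Simpson's rule on the same nodes.)

-267.9860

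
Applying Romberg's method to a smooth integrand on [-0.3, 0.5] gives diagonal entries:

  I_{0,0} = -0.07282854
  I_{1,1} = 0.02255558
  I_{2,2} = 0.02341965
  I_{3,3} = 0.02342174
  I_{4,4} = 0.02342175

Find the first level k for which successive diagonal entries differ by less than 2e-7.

|I_{1,1} − I_{0,0}| = 0.09538412 ≥ 2e-7
|I_{2,2} − I_{1,1}| = 0.00086407 ≥ 2e-7
|I_{3,3} − I_{2,2}| = 0.00000209 ≥ 2e-7
|I_{4,4} − I_{3,3}| = 0.00000001 < 2e-7

k = 4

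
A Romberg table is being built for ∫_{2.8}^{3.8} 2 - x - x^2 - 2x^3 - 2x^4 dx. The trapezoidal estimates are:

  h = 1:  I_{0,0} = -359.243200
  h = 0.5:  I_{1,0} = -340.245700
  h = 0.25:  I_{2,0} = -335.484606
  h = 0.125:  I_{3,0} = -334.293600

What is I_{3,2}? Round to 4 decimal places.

-333.8965

I_{2,1} = -335.484606 + (-335.484606 − (-340.245700))/3 = -333.897575
I_{3,1} = (4·(-334.293600) − (-335.484606)) / 3 = -333.896598
I_{3,2} = -333.896598 + (-333.896598 − (-333.897575))/15 = -333.896533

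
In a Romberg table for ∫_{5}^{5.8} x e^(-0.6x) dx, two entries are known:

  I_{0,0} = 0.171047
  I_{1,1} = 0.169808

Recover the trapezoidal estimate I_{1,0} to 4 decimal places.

From I_{1,1} = (4·I_{1,0} − I_{0,0})/3, solve for I_{1,0}:
4·I_{1,0} = 3·0.169808 + 0.171047 = 0.680471
I_{1,0} = 0.170118

0.1701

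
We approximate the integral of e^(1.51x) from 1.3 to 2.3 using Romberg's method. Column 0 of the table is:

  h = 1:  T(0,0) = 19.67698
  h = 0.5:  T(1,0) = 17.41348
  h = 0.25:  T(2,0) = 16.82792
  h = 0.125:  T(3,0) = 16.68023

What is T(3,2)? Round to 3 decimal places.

16.631

Richardson extrapolation on the trapezoidal column (denominator 4−1=3):
T(2,1) = (4·16.82792 − 17.41348) / 3 = 16.63273
T(3,1) = 16.68023 + (16.68023 − 16.82792)/3 = 16.63100
T(3,2) = (16·16.63100 − 16.63273) / 15 = 16.63088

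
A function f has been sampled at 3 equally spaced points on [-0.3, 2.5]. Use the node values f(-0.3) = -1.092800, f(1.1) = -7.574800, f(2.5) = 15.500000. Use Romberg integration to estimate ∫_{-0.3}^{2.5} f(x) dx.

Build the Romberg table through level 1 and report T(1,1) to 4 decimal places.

T(0,0) (trapezoid, 1 panel, h=2.8000): 20.170080
T(1,0) (trapezoid, 2 panels, h=1.4000): -0.519680
T(1,1) = -0.519680 + (-0.519680 − 20.170080)/3 = -7.416267

-7.4163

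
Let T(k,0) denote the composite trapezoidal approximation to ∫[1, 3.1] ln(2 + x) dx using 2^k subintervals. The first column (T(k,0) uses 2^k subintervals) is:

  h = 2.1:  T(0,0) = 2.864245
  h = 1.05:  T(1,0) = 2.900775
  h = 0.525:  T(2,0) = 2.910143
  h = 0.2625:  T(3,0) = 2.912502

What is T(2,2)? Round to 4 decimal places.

2.9133

T(1,1) = (4·2.900775 − 2.864245) / 3 = 2.912952
T(2,1) = (4·2.910143 − 2.900775) / 3 = 2.913266
T(2,2) = (16·2.913266 − 2.912952) / 15 = 2.913287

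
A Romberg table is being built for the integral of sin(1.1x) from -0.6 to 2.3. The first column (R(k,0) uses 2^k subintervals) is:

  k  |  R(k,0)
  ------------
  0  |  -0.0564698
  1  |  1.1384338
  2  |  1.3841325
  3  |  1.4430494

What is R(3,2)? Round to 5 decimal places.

Richardson extrapolation on the trapezoidal column (denominator 4−1=3):
R(2,1) = (4·1.3841325 − 1.1384338) / 3 = 1.4660321
R(3,1) = (4·1.4430494 − 1.3841325) / 3 = 1.4626884
R(3,2) = (16·1.4626884 − 1.4660321) / 15 = 1.4624655

1.46247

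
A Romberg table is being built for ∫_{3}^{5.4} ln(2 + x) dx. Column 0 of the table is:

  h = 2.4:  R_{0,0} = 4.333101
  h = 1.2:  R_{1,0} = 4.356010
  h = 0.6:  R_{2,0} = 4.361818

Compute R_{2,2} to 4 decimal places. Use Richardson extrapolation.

4.3638

R_{1,1} = 4.356010 + (4.356010 − 4.333101)/3 = 4.363646
R_{2,1} = 4.361818 + (4.361818 − 4.356010)/3 = 4.363754
R_{2,2} = (16·4.363754 − 4.363646) / 15 = 4.363761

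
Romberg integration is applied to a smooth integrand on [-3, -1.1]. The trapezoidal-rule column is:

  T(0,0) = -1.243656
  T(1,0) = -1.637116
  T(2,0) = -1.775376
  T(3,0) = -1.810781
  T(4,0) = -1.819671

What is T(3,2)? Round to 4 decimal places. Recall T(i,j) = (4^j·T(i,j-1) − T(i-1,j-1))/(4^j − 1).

-1.8227

T(2,1) = -1.775376 + (-1.775376 − (-1.637116))/3 = -1.821463
T(3,1) = (4·(-1.810781) − (-1.775376)) / 3 = -1.822583
T(3,2) = -1.822583 + (-1.822583 − (-1.821463))/15 = -1.822658
(Column j=1 coincides with Simpson's rule on the same nodes.)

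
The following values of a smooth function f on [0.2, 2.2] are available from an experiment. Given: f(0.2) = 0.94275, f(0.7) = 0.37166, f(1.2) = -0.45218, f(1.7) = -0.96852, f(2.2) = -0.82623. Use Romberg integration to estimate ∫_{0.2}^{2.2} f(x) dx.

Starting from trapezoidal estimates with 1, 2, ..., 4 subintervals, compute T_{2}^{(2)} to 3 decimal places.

-0.527

T_{0}^{(0)} (trapezoid, 1 panel, h=2.0000): 0.11652
T_{1}^{(0)} (trapezoid, 2 panels, h=1.0000): -0.39392
T_{2}^{(0)} (trapezoid, 4 panels, h=0.5000): -0.49539
T_{1}^{(1)} = -0.39392 + (-0.39392 − 0.11652)/3 = -0.56407
T_{2}^{(1)} = -0.49539 + (-0.49539 − (-0.39392))/3 = -0.52921
T_{2}^{(2)} = -0.52921 + (-0.52921 − (-0.56407))/15 = -0.52689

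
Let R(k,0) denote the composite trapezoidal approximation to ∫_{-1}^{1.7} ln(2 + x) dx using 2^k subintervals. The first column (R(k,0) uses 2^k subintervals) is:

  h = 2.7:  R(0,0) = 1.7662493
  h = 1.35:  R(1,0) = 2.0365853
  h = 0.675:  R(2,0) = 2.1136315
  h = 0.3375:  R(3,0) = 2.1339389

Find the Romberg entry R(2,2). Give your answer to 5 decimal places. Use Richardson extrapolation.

2.14015

R(1,1) = (4·2.0365853 − 1.7662493) / 3 = 2.1266973
R(2,1) = (4·2.1136315 − 2.0365853) / 3 = 2.1393136
R(2,2) = (16·2.1393136 − 2.1266973) / 15 = 2.1401547
(Column j=1 coincides with Simpson's rule on the same nodes.)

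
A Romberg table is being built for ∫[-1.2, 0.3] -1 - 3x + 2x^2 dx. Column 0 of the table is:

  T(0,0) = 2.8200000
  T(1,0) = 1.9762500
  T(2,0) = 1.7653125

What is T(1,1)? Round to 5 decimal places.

1.69500

T(1,1) = (4·1.9762500 − 2.8200000) / 3 = 1.6950000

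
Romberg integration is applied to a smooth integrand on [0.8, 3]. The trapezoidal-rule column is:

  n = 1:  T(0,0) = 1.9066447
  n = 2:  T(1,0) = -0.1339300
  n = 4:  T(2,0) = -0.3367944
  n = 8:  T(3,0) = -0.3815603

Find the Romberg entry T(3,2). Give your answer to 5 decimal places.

-0.39595

T(2,1) = -0.3367944 + (-0.3367944 − (-0.1339300))/3 = -0.4044159
T(3,1) = (4·(-0.3815603) − (-0.3367944)) / 3 = -0.3964823
T(3,2) = -0.3964823 + (-0.3964823 − (-0.4044159))/15 = -0.3959534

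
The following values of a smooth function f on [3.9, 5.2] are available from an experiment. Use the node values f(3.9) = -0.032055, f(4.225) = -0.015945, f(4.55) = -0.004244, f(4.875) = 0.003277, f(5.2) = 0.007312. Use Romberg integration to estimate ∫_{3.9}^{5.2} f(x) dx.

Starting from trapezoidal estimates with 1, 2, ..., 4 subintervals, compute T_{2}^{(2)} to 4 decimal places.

-0.0091

T_{0}^{(0)} (trapezoid, 1 panel, h=1.3000): -0.016083
T_{1}^{(0)} (trapezoid, 2 panels, h=0.6500): -0.010800
T_{2}^{(0)} (trapezoid, 4 panels, h=0.3250): -0.009517
T_{1}^{(1)} = -0.010800 + (-0.010800 − (-0.016083))/3 = -0.009039
T_{2}^{(1)} = -0.009517 + (-0.009517 − (-0.010800))/3 = -0.009089
T_{2}^{(2)} = -0.009089 + (-0.009089 − (-0.009039))/15 = -0.009092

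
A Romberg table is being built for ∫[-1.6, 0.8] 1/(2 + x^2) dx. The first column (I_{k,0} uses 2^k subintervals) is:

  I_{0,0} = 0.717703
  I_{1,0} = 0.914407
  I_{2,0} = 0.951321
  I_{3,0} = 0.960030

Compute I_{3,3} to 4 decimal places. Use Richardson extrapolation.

Richardson extrapolation on the trapezoidal column (denominator 4−1=3):
I_{1,1} = 0.914407 + (0.914407 − 0.717703)/3 = 0.979975
I_{2,1} = (4·0.951321 − 0.914407) / 3 = 0.963626
I_{3,1} = (4·0.960030 − 0.951321) / 3 = 0.962933
I_{2,2} = 0.963626 + (0.963626 − 0.979975)/15 = 0.962536
I_{3,2} = (16·0.962933 − 0.963626) / 15 = 0.962887
I_{3,3} = 0.962887 + (0.962887 − 0.962536)/63 = 0.962893

0.9629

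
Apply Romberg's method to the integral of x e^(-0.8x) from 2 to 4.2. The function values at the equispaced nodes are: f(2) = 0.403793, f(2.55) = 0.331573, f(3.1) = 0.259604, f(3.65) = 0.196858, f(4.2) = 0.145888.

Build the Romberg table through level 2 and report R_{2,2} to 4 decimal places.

0.5836

R_{0,0} (trapezoid, 1 panel, h=2.2000): 0.604649
R_{1,0} (trapezoid, 2 panels, h=1.1000): 0.587889
R_{2,0} (trapezoid, 4 panels, h=0.5500): 0.584582
R_{1,1} = 0.587889 + (0.587889 − 0.604649)/3 = 0.582302
R_{2,1} = 0.584582 + (0.584582 − 0.587889)/3 = 0.583480
R_{2,2} = 0.583480 + (0.583480 − 0.582302)/15 = 0.583559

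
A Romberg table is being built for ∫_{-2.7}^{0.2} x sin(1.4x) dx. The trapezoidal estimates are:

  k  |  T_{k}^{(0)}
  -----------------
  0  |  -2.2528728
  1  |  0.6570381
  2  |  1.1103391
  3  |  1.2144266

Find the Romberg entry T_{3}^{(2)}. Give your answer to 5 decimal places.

T_{2}^{(1)} = 1.1103391 + (1.1103391 − 0.6570381)/3 = 1.2614394
T_{3}^{(1)} = 1.2144266 + (1.2144266 − 1.1103391)/3 = 1.2491224
T_{3}^{(2)} = 1.2491224 + (1.2491224 − 1.2614394)/15 = 1.2483013

1.24830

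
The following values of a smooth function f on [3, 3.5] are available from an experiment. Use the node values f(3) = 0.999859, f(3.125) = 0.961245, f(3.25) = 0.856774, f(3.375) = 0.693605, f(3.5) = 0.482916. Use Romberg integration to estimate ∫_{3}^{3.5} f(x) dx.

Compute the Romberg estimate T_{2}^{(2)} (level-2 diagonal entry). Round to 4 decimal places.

0.4090

T_{0}^{(0)} (trapezoid, 1 panel, h=0.5000): 0.370694
T_{1}^{(0)} (trapezoid, 2 panels, h=0.2500): 0.399540
T_{2}^{(0)} (trapezoid, 4 panels, h=0.1250): 0.406626
T_{1}^{(1)} = 0.399540 + (0.399540 − 0.370694)/3 = 0.409155
T_{2}^{(1)} = 0.406626 + (0.406626 − 0.399540)/3 = 0.408988
T_{2}^{(2)} = 0.408988 + (0.408988 − 0.409155)/15 = 0.408977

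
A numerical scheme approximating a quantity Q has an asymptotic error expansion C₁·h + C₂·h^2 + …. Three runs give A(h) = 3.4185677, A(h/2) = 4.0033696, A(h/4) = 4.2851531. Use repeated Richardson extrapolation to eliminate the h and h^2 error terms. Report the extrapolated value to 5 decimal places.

First eliminate the h term (factor 2^1 = 2):
  B₁ = (2·4.0033696 − 3.4185677)/1 = 4.5881715
  B₂ = (2·4.2851531 − 4.0033696)/1 = 4.5669366
Then eliminate the h^2 term (factor 2^2 = 4):
  (4·4.5669366 − 4.5881715)/3 = 4.5598583

4.55986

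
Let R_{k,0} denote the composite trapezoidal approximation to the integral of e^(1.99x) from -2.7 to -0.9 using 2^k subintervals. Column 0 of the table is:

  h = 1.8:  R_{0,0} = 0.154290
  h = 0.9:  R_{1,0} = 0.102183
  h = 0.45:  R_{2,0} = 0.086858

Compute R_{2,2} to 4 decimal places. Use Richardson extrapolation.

Richardson extrapolation on the trapezoidal column (denominator 4−1=3):
R_{1,1} = (4·0.102183 − 0.154290) / 3 = 0.084814
R_{2,1} = (4·0.086858 − 0.102183) / 3 = 0.081750
R_{2,2} = 0.081750 + (0.081750 − 0.084814)/15 = 0.081546

0.0815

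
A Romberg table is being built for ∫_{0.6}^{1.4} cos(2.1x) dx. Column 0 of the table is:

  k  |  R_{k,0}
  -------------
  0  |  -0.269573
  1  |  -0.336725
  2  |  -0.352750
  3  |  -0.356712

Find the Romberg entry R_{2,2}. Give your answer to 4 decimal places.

-0.3580

Richardson extrapolation on the trapezoidal column (denominator 4−1=3):
R_{1,1} = -0.336725 + (-0.336725 − (-0.269573))/3 = -0.359109
R_{2,1} = (4·(-0.352750) − (-0.336725)) / 3 = -0.358092
R_{2,2} = (16·(-0.358092) − (-0.359109)) / 15 = -0.358024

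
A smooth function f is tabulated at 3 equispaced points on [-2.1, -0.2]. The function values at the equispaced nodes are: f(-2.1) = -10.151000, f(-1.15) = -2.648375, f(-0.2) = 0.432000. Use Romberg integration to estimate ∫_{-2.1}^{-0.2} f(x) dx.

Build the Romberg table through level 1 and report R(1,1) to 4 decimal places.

-6.4323

R(0,0) (trapezoid, 1 panel, h=1.9000): -9.233050
R(1,0) (trapezoid, 2 panels, h=0.9500): -7.132481
R(1,1) = -7.132481 + (-7.132481 − (-9.233050))/3 = -6.432291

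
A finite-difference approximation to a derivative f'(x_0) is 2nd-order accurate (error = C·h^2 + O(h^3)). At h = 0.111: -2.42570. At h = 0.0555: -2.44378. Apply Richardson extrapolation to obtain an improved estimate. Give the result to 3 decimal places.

-2.450

The leading error scales as h^2; refining by a factor of 2 reduces it by 2^2 = 4.
Extrapolated value = (4·A(h/2) − A(h)) / (4 − 1)
= (4·(-2.44378) − (-2.42570)) / 3
= -7.34942 / 3 = -2.44981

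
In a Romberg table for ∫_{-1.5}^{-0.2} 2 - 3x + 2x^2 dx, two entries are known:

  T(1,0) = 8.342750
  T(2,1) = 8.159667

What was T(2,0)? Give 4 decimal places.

8.2054

From T(2,1) = (4·T(2,0) − T(1,0))/3, solve for T(2,0):
4·T(2,0) = 3·8.159667 + 8.342750 = 32.821751
T(2,0) = 8.205438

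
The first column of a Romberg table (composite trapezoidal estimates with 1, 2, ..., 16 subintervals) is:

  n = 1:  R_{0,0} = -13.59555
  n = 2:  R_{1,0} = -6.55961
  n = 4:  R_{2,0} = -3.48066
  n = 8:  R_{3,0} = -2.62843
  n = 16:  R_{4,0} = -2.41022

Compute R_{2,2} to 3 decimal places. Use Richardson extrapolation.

Richardson extrapolation on the trapezoidal column (denominator 4−1=3):
R_{1,1} = -6.55961 + (-6.55961 − (-13.59555))/3 = -4.21430
R_{2,1} = (4·(-3.48066) − (-6.55961)) / 3 = -2.45434
R_{2,2} = (16·(-2.45434) − (-4.21430)) / 15 = -2.33701

-2.337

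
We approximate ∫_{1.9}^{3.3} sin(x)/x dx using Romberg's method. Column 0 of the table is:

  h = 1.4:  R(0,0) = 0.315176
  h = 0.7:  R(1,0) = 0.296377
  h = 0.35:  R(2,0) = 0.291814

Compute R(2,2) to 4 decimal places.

R(1,1) = 0.296377 + (0.296377 − 0.315176)/3 = 0.290111
R(2,1) = 0.291814 + (0.291814 − 0.296377)/3 = 0.290293
R(2,2) = 0.290293 + (0.290293 − 0.290111)/15 = 0.290305
(Column j=1 coincides with Simpson's rule on the same nodes.)

0.2903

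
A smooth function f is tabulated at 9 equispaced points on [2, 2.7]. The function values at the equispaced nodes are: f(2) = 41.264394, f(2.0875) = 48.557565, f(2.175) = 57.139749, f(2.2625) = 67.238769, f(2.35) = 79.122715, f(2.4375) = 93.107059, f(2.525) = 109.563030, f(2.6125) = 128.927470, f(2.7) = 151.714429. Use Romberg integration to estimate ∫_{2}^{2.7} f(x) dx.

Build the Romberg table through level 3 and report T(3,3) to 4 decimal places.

T(0,0) (trapezoid, 1 panel, h=0.7000): 67.542588
T(1,0) (trapezoid, 2 panels, h=0.3500): 61.464244
T(2,0) (trapezoid, 4 panels, h=0.1750): 59.905108
T(3,0) (trapezoid, 8 panels, h=0.0875): 59.512755
T(1,1) = 61.464244 + (61.464244 − 67.542588)/3 = 59.438129
T(2,1) = 59.905108 + (59.905108 − 61.464244)/3 = 59.385396
T(3,1) = 59.512755 + (59.512755 − 59.905108)/3 = 59.381971
T(2,2) = 59.385396 + (59.385396 − 59.438129)/15 = 59.381880
T(3,2) = 59.381971 + (59.381971 − 59.385396)/15 = 59.381743
T(3,3) = 59.381743 + (59.381743 − 59.381880)/63 = 59.381741

59.3817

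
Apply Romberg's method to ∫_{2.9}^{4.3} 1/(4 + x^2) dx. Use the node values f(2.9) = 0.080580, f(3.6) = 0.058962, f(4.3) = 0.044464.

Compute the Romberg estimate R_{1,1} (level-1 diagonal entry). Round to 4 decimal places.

R_{0,0} (trapezoid, 1 panel, h=1.4000): 0.087531
R_{1,0} (trapezoid, 2 panels, h=0.7000): 0.085039
R_{1,1} = 0.085039 + (0.085039 − 0.087531)/3 = 0.084208

0.0842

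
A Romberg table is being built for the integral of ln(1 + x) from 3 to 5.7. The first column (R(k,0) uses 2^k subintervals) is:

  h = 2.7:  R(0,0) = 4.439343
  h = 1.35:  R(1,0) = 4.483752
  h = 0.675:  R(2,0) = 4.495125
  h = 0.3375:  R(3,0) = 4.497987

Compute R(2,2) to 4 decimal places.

4.4989

Richardson extrapolation on the trapezoidal column (denominator 4−1=3):
R(1,1) = 4.483752 + (4.483752 − 4.439343)/3 = 4.498555
R(2,1) = 4.495125 + (4.495125 − 4.483752)/3 = 4.498916
R(2,2) = (16·4.498916 − 4.498555) / 15 = 4.498940
(Column j=1 coincides with Simpson's rule on the same nodes.)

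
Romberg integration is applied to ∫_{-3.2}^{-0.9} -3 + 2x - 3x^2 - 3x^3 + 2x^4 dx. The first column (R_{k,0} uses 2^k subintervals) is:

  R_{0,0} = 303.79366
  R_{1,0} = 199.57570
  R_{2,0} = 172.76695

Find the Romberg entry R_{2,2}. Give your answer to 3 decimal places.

163.764

Richardson extrapolation on the trapezoidal column (denominator 4−1=3):
R_{1,1} = 199.57570 + (199.57570 − 303.79366)/3 = 164.83638
R_{2,1} = 172.76695 + (172.76695 − 199.57570)/3 = 163.83070
R_{2,2} = (16·163.83070 − 164.83638) / 15 = 163.76365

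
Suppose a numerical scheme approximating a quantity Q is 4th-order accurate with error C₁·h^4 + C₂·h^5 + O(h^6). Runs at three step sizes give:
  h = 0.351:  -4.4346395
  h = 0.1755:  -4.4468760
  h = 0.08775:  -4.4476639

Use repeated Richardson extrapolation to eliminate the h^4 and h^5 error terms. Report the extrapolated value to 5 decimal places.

First eliminate the h^4 term (factor 2^4 = 16):
  B₁ = (16·(-4.4468760) − (-4.4346395))/15 = -4.4476918
  B₂ = (16·(-4.4476639) − (-4.4468760))/15 = -4.4477164
Then eliminate the h^5 term (factor 2^5 = 32):
  (32·(-4.4477164) − (-4.4476918))/31 = -4.4477172

-4.44772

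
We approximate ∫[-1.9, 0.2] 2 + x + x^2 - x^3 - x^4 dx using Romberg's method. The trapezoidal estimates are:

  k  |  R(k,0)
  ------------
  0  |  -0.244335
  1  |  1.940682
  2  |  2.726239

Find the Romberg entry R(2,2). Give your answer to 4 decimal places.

3.0094

Richardson extrapolation on the trapezoidal column (denominator 4−1=3):
R(1,1) = 1.940682 + (1.940682 − (-0.244335))/3 = 2.669021
R(2,1) = 2.726239 + (2.726239 − 1.940682)/3 = 2.988091
R(2,2) = 2.988091 + (2.988091 − 2.669021)/15 = 3.009362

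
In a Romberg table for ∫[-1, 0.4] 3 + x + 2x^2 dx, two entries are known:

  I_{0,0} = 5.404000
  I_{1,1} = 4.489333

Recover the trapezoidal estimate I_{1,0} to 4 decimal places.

From I_{1,1} = (4·I_{1,0} − I_{0,0})/3, solve for I_{1,0}:
4·I_{1,0} = 3·4.489333 + 5.404000 = 18.871999
I_{1,0} = 4.718000

4.7180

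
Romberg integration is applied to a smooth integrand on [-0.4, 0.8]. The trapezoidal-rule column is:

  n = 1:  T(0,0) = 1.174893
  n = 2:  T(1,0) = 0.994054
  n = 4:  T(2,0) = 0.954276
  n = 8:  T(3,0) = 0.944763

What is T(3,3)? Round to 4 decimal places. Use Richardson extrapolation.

Richardson extrapolation on the trapezoidal column (denominator 4−1=3):
T(1,1) = 0.994054 + (0.994054 − 1.174893)/3 = 0.933774
T(2,1) = (4·0.954276 − 0.994054) / 3 = 0.941017
T(3,1) = (4·0.944763 − 0.954276) / 3 = 0.941592
T(2,2) = 0.941017 + (0.941017 − 0.933774)/15 = 0.941500
T(3,2) = (16·0.941592 − 0.941017) / 15 = 0.941630
T(3,3) = (64·0.941630 − 0.941500) / 63 = 0.941632

0.9416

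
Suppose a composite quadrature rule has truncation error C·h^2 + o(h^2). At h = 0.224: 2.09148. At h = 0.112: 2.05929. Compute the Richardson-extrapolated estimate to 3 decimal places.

2.049

Extrapolated value = (4·A(h/2) − A(h)) / (4 − 1)
= (4·2.05929 − 2.09148) / 3
= 6.14568 / 3 = 2.04856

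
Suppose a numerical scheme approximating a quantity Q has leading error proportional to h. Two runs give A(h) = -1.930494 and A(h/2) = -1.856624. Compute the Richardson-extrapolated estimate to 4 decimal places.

-1.7828

The leading error scales as h; refining by a factor of 2 reduces it by 2^1 = 2.
Extrapolated value = (2·A(h/2) − A(h)) / (2 − 1)
= (2·(-1.856624) − (-1.930494)) / 1
= -1.782754 / 1 = -1.782754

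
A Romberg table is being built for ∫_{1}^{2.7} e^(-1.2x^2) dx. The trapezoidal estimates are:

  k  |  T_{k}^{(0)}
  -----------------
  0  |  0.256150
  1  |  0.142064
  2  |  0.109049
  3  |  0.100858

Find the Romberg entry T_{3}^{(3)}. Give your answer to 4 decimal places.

Richardson extrapolation on the trapezoidal column (denominator 4−1=3):
T_{1}^{(1)} = 0.142064 + (0.142064 − 0.256150)/3 = 0.104035
T_{2}^{(1)} = (4·0.109049 − 0.142064) / 3 = 0.098044
T_{3}^{(1)} = 0.100858 + (0.100858 − 0.109049)/3 = 0.098128
T_{2}^{(2)} = (16·0.098044 − 0.104035) / 15 = 0.097645
T_{3}^{(2)} = (16·0.098128 − 0.098044) / 15 = 0.098134
T_{3}^{(3)} = (64·0.098134 − 0.097645) / 63 = 0.098142
(Column j=1 coincides with Simpson's rule on the same nodes.)

0.0981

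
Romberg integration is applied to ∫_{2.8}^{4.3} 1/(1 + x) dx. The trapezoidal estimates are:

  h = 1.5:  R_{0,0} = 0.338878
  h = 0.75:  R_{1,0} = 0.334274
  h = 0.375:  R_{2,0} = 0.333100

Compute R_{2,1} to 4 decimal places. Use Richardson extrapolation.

0.3327

R_{2,1} = (4·0.333100 − 0.334274) / 3 = 0.332709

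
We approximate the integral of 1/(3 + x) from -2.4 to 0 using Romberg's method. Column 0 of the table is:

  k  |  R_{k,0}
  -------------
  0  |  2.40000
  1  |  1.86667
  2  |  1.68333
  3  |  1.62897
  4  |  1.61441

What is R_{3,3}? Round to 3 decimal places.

Richardson extrapolation on the trapezoidal column (denominator 4−1=3):
R_{1,1} = (4·1.86667 − 2.40000) / 3 = 1.68889
R_{2,1} = 1.68333 + (1.68333 − 1.86667)/3 = 1.62222
R_{3,1} = 1.62897 + (1.62897 − 1.68333)/3 = 1.61085
R_{2,2} = 1.62222 + (1.62222 − 1.68889)/15 = 1.61778
R_{3,2} = (16·1.61085 − 1.62222) / 15 = 1.61009
R_{3,3} = (64·1.61009 − 1.61778) / 63 = 1.60997

1.610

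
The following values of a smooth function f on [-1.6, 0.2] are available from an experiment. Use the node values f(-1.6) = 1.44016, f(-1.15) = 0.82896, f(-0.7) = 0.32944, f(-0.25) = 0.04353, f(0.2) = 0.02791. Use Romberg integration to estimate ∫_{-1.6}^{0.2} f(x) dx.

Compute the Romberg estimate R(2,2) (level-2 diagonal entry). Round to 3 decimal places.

R(0,0) (trapezoid, 1 panel, h=1.8000): 1.32126
R(1,0) (trapezoid, 2 panels, h=0.9000): 0.95713
R(2,0) (trapezoid, 4 panels, h=0.4500): 0.87118
R(1,1) = 0.95713 + (0.95713 − 1.32126)/3 = 0.83575
R(2,1) = 0.87118 + (0.87118 − 0.95713)/3 = 0.84253
R(2,2) = 0.84253 + (0.84253 − 0.83575)/15 = 0.84298

0.843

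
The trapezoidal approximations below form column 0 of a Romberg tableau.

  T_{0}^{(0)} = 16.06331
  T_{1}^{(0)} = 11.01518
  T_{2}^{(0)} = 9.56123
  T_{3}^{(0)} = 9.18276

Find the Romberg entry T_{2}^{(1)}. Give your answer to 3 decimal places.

Richardson extrapolation on the trapezoidal column (denominator 4−1=3):
T_{2}^{(1)} = 9.56123 + (9.56123 − 11.01518)/3 = 9.07658

9.077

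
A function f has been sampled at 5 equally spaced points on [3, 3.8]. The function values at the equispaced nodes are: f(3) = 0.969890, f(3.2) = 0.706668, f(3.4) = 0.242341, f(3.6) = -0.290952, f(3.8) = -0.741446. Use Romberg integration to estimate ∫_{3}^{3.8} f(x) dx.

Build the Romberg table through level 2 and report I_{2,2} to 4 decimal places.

I_{0,0} (trapezoid, 1 panel, h=0.8000): 0.091378
I_{1,0} (trapezoid, 2 panels, h=0.4000): 0.142625
I_{2,0} (trapezoid, 4 panels, h=0.2000): 0.154456
I_{1,1} = 0.142625 + (0.142625 − 0.091378)/3 = 0.159707
I_{2,1} = 0.154456 + (0.154456 − 0.142625)/3 = 0.158400
I_{2,2} = 0.158400 + (0.158400 − 0.159707)/15 = 0.158313

0.1583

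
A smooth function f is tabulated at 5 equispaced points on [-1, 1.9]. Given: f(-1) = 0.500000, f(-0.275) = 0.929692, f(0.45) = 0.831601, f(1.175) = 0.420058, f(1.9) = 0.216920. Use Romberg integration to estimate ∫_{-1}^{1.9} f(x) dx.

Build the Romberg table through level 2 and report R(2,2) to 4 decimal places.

R(0,0) (trapezoid, 1 panel, h=2.9000): 1.039534
R(1,0) (trapezoid, 2 panels, h=1.4500): 1.725588
R(2,0) (trapezoid, 4 panels, h=0.7250): 1.841363
R(1,1) = 1.725588 + (1.725588 − 1.039534)/3 = 1.954273
R(2,1) = 1.841363 + (1.841363 − 1.725588)/3 = 1.879955
R(2,2) = 1.879955 + (1.879955 − 1.954273)/15 = 1.875000

1.8750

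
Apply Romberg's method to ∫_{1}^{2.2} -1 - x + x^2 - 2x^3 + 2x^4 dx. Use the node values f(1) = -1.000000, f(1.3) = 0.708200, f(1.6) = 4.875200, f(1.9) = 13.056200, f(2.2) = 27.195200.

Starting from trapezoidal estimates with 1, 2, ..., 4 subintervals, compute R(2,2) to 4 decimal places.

9.0977

R(0,0) (trapezoid, 1 panel, h=1.2000): 15.717120
R(1,0) (trapezoid, 2 panels, h=0.6000): 10.783680
R(2,0) (trapezoid, 4 panels, h=0.3000): 9.521160
R(1,1) = 10.783680 + (10.783680 − 15.717120)/3 = 9.139200
R(2,1) = 9.521160 + (9.521160 − 10.783680)/3 = 9.100320
R(2,2) = 9.100320 + (9.100320 − 9.139200)/15 = 9.097728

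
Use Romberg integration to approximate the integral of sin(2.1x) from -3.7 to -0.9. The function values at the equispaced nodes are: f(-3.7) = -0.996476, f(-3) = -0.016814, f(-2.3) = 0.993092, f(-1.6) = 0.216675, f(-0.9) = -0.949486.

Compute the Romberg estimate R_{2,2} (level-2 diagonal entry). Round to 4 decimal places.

0.1459

R_{0,0} (trapezoid, 1 panel, h=2.8000): -2.724347
R_{1,0} (trapezoid, 2 panels, h=1.4000): 0.028155
R_{2,0} (trapezoid, 4 panels, h=0.7000): 0.153980
R_{1,1} = 0.028155 + (0.028155 − (-2.724347))/3 = 0.945656
R_{2,1} = 0.153980 + (0.153980 − 0.028155)/3 = 0.195922
R_{2,2} = 0.195922 + (0.195922 − 0.945656)/15 = 0.145940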